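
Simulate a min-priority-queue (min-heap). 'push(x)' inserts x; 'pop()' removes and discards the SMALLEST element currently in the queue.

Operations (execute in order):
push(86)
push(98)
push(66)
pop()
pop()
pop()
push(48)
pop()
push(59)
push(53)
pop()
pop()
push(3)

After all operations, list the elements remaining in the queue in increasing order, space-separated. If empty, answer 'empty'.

push(86): heap contents = [86]
push(98): heap contents = [86, 98]
push(66): heap contents = [66, 86, 98]
pop() → 66: heap contents = [86, 98]
pop() → 86: heap contents = [98]
pop() → 98: heap contents = []
push(48): heap contents = [48]
pop() → 48: heap contents = []
push(59): heap contents = [59]
push(53): heap contents = [53, 59]
pop() → 53: heap contents = [59]
pop() → 59: heap contents = []
push(3): heap contents = [3]

Answer: 3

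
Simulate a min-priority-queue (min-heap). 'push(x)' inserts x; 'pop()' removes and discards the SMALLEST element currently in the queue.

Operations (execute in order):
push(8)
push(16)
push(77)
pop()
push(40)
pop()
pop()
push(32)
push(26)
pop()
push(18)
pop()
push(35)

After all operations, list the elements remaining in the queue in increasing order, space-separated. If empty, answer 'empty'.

push(8): heap contents = [8]
push(16): heap contents = [8, 16]
push(77): heap contents = [8, 16, 77]
pop() → 8: heap contents = [16, 77]
push(40): heap contents = [16, 40, 77]
pop() → 16: heap contents = [40, 77]
pop() → 40: heap contents = [77]
push(32): heap contents = [32, 77]
push(26): heap contents = [26, 32, 77]
pop() → 26: heap contents = [32, 77]
push(18): heap contents = [18, 32, 77]
pop() → 18: heap contents = [32, 77]
push(35): heap contents = [32, 35, 77]

Answer: 32 35 77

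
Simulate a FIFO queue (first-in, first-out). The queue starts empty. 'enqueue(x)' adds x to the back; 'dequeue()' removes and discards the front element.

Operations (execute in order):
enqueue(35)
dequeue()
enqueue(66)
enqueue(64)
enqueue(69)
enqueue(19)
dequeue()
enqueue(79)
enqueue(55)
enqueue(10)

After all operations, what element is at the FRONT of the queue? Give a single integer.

enqueue(35): queue = [35]
dequeue(): queue = []
enqueue(66): queue = [66]
enqueue(64): queue = [66, 64]
enqueue(69): queue = [66, 64, 69]
enqueue(19): queue = [66, 64, 69, 19]
dequeue(): queue = [64, 69, 19]
enqueue(79): queue = [64, 69, 19, 79]
enqueue(55): queue = [64, 69, 19, 79, 55]
enqueue(10): queue = [64, 69, 19, 79, 55, 10]

Answer: 64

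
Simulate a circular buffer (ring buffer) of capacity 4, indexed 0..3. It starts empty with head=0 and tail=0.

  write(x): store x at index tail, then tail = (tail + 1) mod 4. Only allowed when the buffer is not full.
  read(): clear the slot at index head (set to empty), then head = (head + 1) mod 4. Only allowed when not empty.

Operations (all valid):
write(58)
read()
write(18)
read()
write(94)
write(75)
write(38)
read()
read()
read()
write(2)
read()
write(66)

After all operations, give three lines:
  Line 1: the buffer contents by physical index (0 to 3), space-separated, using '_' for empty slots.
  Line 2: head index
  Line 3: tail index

write(58): buf=[58 _ _ _], head=0, tail=1, size=1
read(): buf=[_ _ _ _], head=1, tail=1, size=0
write(18): buf=[_ 18 _ _], head=1, tail=2, size=1
read(): buf=[_ _ _ _], head=2, tail=2, size=0
write(94): buf=[_ _ 94 _], head=2, tail=3, size=1
write(75): buf=[_ _ 94 75], head=2, tail=0, size=2
write(38): buf=[38 _ 94 75], head=2, tail=1, size=3
read(): buf=[38 _ _ 75], head=3, tail=1, size=2
read(): buf=[38 _ _ _], head=0, tail=1, size=1
read(): buf=[_ _ _ _], head=1, tail=1, size=0
write(2): buf=[_ 2 _ _], head=1, tail=2, size=1
read(): buf=[_ _ _ _], head=2, tail=2, size=0
write(66): buf=[_ _ 66 _], head=2, tail=3, size=1

Answer: _ _ 66 _
2
3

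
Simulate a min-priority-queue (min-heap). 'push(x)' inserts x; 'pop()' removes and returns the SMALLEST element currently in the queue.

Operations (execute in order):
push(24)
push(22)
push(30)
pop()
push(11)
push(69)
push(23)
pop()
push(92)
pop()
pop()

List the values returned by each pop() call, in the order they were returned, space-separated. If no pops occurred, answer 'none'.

Answer: 22 11 23 24

Derivation:
push(24): heap contents = [24]
push(22): heap contents = [22, 24]
push(30): heap contents = [22, 24, 30]
pop() → 22: heap contents = [24, 30]
push(11): heap contents = [11, 24, 30]
push(69): heap contents = [11, 24, 30, 69]
push(23): heap contents = [11, 23, 24, 30, 69]
pop() → 11: heap contents = [23, 24, 30, 69]
push(92): heap contents = [23, 24, 30, 69, 92]
pop() → 23: heap contents = [24, 30, 69, 92]
pop() → 24: heap contents = [30, 69, 92]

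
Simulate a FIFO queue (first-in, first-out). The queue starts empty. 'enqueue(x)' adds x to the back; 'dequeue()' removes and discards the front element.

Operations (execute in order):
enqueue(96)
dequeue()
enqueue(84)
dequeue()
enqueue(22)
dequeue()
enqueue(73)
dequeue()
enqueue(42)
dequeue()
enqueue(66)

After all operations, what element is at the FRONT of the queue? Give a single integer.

enqueue(96): queue = [96]
dequeue(): queue = []
enqueue(84): queue = [84]
dequeue(): queue = []
enqueue(22): queue = [22]
dequeue(): queue = []
enqueue(73): queue = [73]
dequeue(): queue = []
enqueue(42): queue = [42]
dequeue(): queue = []
enqueue(66): queue = [66]

Answer: 66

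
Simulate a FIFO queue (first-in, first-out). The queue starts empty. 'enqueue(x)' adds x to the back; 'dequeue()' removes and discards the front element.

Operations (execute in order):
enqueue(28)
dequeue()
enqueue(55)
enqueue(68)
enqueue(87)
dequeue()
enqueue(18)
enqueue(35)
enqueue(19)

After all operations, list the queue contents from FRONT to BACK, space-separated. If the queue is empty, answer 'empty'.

enqueue(28): [28]
dequeue(): []
enqueue(55): [55]
enqueue(68): [55, 68]
enqueue(87): [55, 68, 87]
dequeue(): [68, 87]
enqueue(18): [68, 87, 18]
enqueue(35): [68, 87, 18, 35]
enqueue(19): [68, 87, 18, 35, 19]

Answer: 68 87 18 35 19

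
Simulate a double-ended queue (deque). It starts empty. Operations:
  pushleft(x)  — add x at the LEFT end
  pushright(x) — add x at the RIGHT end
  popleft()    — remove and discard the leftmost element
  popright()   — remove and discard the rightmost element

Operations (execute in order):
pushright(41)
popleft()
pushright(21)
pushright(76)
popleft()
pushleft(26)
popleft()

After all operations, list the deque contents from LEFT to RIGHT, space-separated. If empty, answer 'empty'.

Answer: 76

Derivation:
pushright(41): [41]
popleft(): []
pushright(21): [21]
pushright(76): [21, 76]
popleft(): [76]
pushleft(26): [26, 76]
popleft(): [76]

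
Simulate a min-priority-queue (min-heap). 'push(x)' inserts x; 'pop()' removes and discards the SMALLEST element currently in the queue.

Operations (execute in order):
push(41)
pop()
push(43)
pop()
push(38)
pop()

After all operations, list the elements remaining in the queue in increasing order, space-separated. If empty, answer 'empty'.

push(41): heap contents = [41]
pop() → 41: heap contents = []
push(43): heap contents = [43]
pop() → 43: heap contents = []
push(38): heap contents = [38]
pop() → 38: heap contents = []

Answer: empty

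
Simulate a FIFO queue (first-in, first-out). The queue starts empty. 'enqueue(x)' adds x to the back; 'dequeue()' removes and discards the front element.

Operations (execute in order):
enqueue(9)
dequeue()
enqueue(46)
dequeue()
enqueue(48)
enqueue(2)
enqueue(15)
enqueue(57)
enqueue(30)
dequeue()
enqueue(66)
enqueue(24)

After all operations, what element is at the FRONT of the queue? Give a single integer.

Answer: 2

Derivation:
enqueue(9): queue = [9]
dequeue(): queue = []
enqueue(46): queue = [46]
dequeue(): queue = []
enqueue(48): queue = [48]
enqueue(2): queue = [48, 2]
enqueue(15): queue = [48, 2, 15]
enqueue(57): queue = [48, 2, 15, 57]
enqueue(30): queue = [48, 2, 15, 57, 30]
dequeue(): queue = [2, 15, 57, 30]
enqueue(66): queue = [2, 15, 57, 30, 66]
enqueue(24): queue = [2, 15, 57, 30, 66, 24]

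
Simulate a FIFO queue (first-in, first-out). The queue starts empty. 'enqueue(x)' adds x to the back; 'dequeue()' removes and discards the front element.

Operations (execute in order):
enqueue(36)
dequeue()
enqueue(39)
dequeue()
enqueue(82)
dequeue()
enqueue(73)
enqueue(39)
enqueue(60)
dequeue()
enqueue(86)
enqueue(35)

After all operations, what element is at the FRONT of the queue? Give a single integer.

Answer: 39

Derivation:
enqueue(36): queue = [36]
dequeue(): queue = []
enqueue(39): queue = [39]
dequeue(): queue = []
enqueue(82): queue = [82]
dequeue(): queue = []
enqueue(73): queue = [73]
enqueue(39): queue = [73, 39]
enqueue(60): queue = [73, 39, 60]
dequeue(): queue = [39, 60]
enqueue(86): queue = [39, 60, 86]
enqueue(35): queue = [39, 60, 86, 35]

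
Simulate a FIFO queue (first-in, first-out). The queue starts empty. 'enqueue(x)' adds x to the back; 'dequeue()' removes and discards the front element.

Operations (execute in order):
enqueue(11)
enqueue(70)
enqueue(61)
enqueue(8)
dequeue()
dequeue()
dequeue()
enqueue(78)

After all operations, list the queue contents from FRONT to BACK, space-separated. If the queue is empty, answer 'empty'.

Answer: 8 78

Derivation:
enqueue(11): [11]
enqueue(70): [11, 70]
enqueue(61): [11, 70, 61]
enqueue(8): [11, 70, 61, 8]
dequeue(): [70, 61, 8]
dequeue(): [61, 8]
dequeue(): [8]
enqueue(78): [8, 78]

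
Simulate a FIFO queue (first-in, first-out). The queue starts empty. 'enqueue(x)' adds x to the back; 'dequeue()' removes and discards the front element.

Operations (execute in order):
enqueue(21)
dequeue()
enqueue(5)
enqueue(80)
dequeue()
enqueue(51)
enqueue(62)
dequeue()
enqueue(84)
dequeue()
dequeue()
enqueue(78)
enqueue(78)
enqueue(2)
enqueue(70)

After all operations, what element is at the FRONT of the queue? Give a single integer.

enqueue(21): queue = [21]
dequeue(): queue = []
enqueue(5): queue = [5]
enqueue(80): queue = [5, 80]
dequeue(): queue = [80]
enqueue(51): queue = [80, 51]
enqueue(62): queue = [80, 51, 62]
dequeue(): queue = [51, 62]
enqueue(84): queue = [51, 62, 84]
dequeue(): queue = [62, 84]
dequeue(): queue = [84]
enqueue(78): queue = [84, 78]
enqueue(78): queue = [84, 78, 78]
enqueue(2): queue = [84, 78, 78, 2]
enqueue(70): queue = [84, 78, 78, 2, 70]

Answer: 84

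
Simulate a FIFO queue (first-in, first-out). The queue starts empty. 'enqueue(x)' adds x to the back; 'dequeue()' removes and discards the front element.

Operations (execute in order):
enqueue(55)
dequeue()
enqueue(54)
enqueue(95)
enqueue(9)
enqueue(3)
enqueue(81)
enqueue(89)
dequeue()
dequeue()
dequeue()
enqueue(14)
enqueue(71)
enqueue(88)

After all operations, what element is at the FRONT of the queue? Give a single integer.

Answer: 3

Derivation:
enqueue(55): queue = [55]
dequeue(): queue = []
enqueue(54): queue = [54]
enqueue(95): queue = [54, 95]
enqueue(9): queue = [54, 95, 9]
enqueue(3): queue = [54, 95, 9, 3]
enqueue(81): queue = [54, 95, 9, 3, 81]
enqueue(89): queue = [54, 95, 9, 3, 81, 89]
dequeue(): queue = [95, 9, 3, 81, 89]
dequeue(): queue = [9, 3, 81, 89]
dequeue(): queue = [3, 81, 89]
enqueue(14): queue = [3, 81, 89, 14]
enqueue(71): queue = [3, 81, 89, 14, 71]
enqueue(88): queue = [3, 81, 89, 14, 71, 88]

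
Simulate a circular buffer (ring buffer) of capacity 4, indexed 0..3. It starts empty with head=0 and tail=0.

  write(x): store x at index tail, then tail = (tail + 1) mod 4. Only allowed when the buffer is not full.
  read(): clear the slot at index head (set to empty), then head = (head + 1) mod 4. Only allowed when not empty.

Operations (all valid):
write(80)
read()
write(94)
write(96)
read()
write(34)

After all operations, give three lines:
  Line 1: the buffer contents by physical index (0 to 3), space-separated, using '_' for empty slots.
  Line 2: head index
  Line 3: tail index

write(80): buf=[80 _ _ _], head=0, tail=1, size=1
read(): buf=[_ _ _ _], head=1, tail=1, size=0
write(94): buf=[_ 94 _ _], head=1, tail=2, size=1
write(96): buf=[_ 94 96 _], head=1, tail=3, size=2
read(): buf=[_ _ 96 _], head=2, tail=3, size=1
write(34): buf=[_ _ 96 34], head=2, tail=0, size=2

Answer: _ _ 96 34
2
0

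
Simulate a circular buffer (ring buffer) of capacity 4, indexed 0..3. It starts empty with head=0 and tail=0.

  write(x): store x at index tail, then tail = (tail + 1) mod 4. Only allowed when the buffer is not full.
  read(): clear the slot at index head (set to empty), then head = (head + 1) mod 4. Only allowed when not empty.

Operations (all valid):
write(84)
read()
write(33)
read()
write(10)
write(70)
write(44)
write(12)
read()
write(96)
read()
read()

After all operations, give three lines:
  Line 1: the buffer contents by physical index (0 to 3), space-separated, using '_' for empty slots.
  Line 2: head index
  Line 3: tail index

write(84): buf=[84 _ _ _], head=0, tail=1, size=1
read(): buf=[_ _ _ _], head=1, tail=1, size=0
write(33): buf=[_ 33 _ _], head=1, tail=2, size=1
read(): buf=[_ _ _ _], head=2, tail=2, size=0
write(10): buf=[_ _ 10 _], head=2, tail=3, size=1
write(70): buf=[_ _ 10 70], head=2, tail=0, size=2
write(44): buf=[44 _ 10 70], head=2, tail=1, size=3
write(12): buf=[44 12 10 70], head=2, tail=2, size=4
read(): buf=[44 12 _ 70], head=3, tail=2, size=3
write(96): buf=[44 12 96 70], head=3, tail=3, size=4
read(): buf=[44 12 96 _], head=0, tail=3, size=3
read(): buf=[_ 12 96 _], head=1, tail=3, size=2

Answer: _ 12 96 _
1
3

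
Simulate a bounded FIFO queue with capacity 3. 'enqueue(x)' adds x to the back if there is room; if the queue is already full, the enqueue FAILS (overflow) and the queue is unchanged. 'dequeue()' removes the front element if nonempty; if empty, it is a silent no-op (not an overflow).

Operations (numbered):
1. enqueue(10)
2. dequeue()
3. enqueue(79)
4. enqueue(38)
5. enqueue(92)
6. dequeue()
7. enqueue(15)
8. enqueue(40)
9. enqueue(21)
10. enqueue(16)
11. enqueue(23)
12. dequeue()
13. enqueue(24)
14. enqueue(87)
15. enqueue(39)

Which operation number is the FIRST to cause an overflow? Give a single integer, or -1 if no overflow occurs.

1. enqueue(10): size=1
2. dequeue(): size=0
3. enqueue(79): size=1
4. enqueue(38): size=2
5. enqueue(92): size=3
6. dequeue(): size=2
7. enqueue(15): size=3
8. enqueue(40): size=3=cap → OVERFLOW (fail)
9. enqueue(21): size=3=cap → OVERFLOW (fail)
10. enqueue(16): size=3=cap → OVERFLOW (fail)
11. enqueue(23): size=3=cap → OVERFLOW (fail)
12. dequeue(): size=2
13. enqueue(24): size=3
14. enqueue(87): size=3=cap → OVERFLOW (fail)
15. enqueue(39): size=3=cap → OVERFLOW (fail)

Answer: 8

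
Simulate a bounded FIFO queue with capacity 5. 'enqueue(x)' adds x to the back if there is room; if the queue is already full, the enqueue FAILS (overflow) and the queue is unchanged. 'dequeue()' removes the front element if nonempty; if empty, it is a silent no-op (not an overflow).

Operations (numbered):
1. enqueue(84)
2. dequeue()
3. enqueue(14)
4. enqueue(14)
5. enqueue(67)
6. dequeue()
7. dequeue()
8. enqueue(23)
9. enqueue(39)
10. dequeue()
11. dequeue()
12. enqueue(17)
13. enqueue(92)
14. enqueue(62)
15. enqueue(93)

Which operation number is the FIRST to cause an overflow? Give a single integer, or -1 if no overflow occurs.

1. enqueue(84): size=1
2. dequeue(): size=0
3. enqueue(14): size=1
4. enqueue(14): size=2
5. enqueue(67): size=3
6. dequeue(): size=2
7. dequeue(): size=1
8. enqueue(23): size=2
9. enqueue(39): size=3
10. dequeue(): size=2
11. dequeue(): size=1
12. enqueue(17): size=2
13. enqueue(92): size=3
14. enqueue(62): size=4
15. enqueue(93): size=5

Answer: -1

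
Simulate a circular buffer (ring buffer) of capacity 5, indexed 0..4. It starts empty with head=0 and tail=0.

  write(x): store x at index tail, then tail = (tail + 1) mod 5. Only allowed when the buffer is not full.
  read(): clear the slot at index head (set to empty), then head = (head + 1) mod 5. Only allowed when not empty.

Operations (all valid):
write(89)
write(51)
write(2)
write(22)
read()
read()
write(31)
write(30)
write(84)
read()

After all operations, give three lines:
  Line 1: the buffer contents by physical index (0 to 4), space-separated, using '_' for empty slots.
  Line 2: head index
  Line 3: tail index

Answer: 30 84 _ 22 31
3
2

Derivation:
write(89): buf=[89 _ _ _ _], head=0, tail=1, size=1
write(51): buf=[89 51 _ _ _], head=0, tail=2, size=2
write(2): buf=[89 51 2 _ _], head=0, tail=3, size=3
write(22): buf=[89 51 2 22 _], head=0, tail=4, size=4
read(): buf=[_ 51 2 22 _], head=1, tail=4, size=3
read(): buf=[_ _ 2 22 _], head=2, tail=4, size=2
write(31): buf=[_ _ 2 22 31], head=2, tail=0, size=3
write(30): buf=[30 _ 2 22 31], head=2, tail=1, size=4
write(84): buf=[30 84 2 22 31], head=2, tail=2, size=5
read(): buf=[30 84 _ 22 31], head=3, tail=2, size=4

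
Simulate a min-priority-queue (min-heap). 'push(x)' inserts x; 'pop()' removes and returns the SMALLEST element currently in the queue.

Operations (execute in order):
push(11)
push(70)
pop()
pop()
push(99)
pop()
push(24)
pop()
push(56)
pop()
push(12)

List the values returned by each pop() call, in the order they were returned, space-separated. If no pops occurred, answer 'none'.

Answer: 11 70 99 24 56

Derivation:
push(11): heap contents = [11]
push(70): heap contents = [11, 70]
pop() → 11: heap contents = [70]
pop() → 70: heap contents = []
push(99): heap contents = [99]
pop() → 99: heap contents = []
push(24): heap contents = [24]
pop() → 24: heap contents = []
push(56): heap contents = [56]
pop() → 56: heap contents = []
push(12): heap contents = [12]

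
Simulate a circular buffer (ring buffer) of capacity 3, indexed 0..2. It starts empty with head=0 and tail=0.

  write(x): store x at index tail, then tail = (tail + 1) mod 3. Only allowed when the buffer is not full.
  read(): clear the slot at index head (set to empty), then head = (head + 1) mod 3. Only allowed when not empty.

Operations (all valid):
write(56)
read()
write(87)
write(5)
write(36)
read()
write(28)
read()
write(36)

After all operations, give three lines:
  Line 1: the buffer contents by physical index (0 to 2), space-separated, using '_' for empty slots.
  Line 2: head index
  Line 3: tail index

Answer: 36 28 36
0
0

Derivation:
write(56): buf=[56 _ _], head=0, tail=1, size=1
read(): buf=[_ _ _], head=1, tail=1, size=0
write(87): buf=[_ 87 _], head=1, tail=2, size=1
write(5): buf=[_ 87 5], head=1, tail=0, size=2
write(36): buf=[36 87 5], head=1, tail=1, size=3
read(): buf=[36 _ 5], head=2, tail=1, size=2
write(28): buf=[36 28 5], head=2, tail=2, size=3
read(): buf=[36 28 _], head=0, tail=2, size=2
write(36): buf=[36 28 36], head=0, tail=0, size=3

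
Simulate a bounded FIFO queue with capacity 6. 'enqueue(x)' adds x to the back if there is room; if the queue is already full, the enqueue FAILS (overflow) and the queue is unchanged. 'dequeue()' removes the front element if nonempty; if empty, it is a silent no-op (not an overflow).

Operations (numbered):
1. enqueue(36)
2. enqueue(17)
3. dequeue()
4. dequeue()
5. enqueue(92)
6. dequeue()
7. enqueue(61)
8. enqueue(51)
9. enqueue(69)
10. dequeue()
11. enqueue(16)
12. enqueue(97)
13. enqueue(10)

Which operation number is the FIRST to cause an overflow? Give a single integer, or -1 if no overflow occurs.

Answer: -1

Derivation:
1. enqueue(36): size=1
2. enqueue(17): size=2
3. dequeue(): size=1
4. dequeue(): size=0
5. enqueue(92): size=1
6. dequeue(): size=0
7. enqueue(61): size=1
8. enqueue(51): size=2
9. enqueue(69): size=3
10. dequeue(): size=2
11. enqueue(16): size=3
12. enqueue(97): size=4
13. enqueue(10): size=5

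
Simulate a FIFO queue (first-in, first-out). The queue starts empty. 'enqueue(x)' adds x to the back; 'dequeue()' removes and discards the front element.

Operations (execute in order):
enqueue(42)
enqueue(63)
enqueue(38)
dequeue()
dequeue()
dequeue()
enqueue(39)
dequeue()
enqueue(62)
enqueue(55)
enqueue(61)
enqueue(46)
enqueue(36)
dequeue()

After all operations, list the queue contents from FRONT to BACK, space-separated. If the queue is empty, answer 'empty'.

enqueue(42): [42]
enqueue(63): [42, 63]
enqueue(38): [42, 63, 38]
dequeue(): [63, 38]
dequeue(): [38]
dequeue(): []
enqueue(39): [39]
dequeue(): []
enqueue(62): [62]
enqueue(55): [62, 55]
enqueue(61): [62, 55, 61]
enqueue(46): [62, 55, 61, 46]
enqueue(36): [62, 55, 61, 46, 36]
dequeue(): [55, 61, 46, 36]

Answer: 55 61 46 36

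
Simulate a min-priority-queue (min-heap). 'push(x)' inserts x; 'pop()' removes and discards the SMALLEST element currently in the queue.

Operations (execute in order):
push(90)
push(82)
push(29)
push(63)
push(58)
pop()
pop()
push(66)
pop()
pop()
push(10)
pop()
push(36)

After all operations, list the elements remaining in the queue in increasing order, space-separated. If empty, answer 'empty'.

push(90): heap contents = [90]
push(82): heap contents = [82, 90]
push(29): heap contents = [29, 82, 90]
push(63): heap contents = [29, 63, 82, 90]
push(58): heap contents = [29, 58, 63, 82, 90]
pop() → 29: heap contents = [58, 63, 82, 90]
pop() → 58: heap contents = [63, 82, 90]
push(66): heap contents = [63, 66, 82, 90]
pop() → 63: heap contents = [66, 82, 90]
pop() → 66: heap contents = [82, 90]
push(10): heap contents = [10, 82, 90]
pop() → 10: heap contents = [82, 90]
push(36): heap contents = [36, 82, 90]

Answer: 36 82 90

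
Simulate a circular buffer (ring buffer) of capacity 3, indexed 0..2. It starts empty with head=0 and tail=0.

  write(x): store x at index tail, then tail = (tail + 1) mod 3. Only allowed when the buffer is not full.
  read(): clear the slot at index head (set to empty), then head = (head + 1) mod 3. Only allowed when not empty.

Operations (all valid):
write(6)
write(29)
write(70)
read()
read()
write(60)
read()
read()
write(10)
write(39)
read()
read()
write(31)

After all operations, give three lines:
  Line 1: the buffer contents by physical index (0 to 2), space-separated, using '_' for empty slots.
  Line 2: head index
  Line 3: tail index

write(6): buf=[6 _ _], head=0, tail=1, size=1
write(29): buf=[6 29 _], head=0, tail=2, size=2
write(70): buf=[6 29 70], head=0, tail=0, size=3
read(): buf=[_ 29 70], head=1, tail=0, size=2
read(): buf=[_ _ 70], head=2, tail=0, size=1
write(60): buf=[60 _ 70], head=2, tail=1, size=2
read(): buf=[60 _ _], head=0, tail=1, size=1
read(): buf=[_ _ _], head=1, tail=1, size=0
write(10): buf=[_ 10 _], head=1, tail=2, size=1
write(39): buf=[_ 10 39], head=1, tail=0, size=2
read(): buf=[_ _ 39], head=2, tail=0, size=1
read(): buf=[_ _ _], head=0, tail=0, size=0
write(31): buf=[31 _ _], head=0, tail=1, size=1

Answer: 31 _ _
0
1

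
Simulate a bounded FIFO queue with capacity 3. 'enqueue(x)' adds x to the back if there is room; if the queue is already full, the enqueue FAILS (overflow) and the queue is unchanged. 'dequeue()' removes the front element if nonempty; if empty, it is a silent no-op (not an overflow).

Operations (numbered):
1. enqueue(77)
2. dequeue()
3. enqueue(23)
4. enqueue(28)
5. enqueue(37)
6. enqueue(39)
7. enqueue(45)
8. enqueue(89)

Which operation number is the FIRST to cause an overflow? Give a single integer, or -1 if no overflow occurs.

Answer: 6

Derivation:
1. enqueue(77): size=1
2. dequeue(): size=0
3. enqueue(23): size=1
4. enqueue(28): size=2
5. enqueue(37): size=3
6. enqueue(39): size=3=cap → OVERFLOW (fail)
7. enqueue(45): size=3=cap → OVERFLOW (fail)
8. enqueue(89): size=3=cap → OVERFLOW (fail)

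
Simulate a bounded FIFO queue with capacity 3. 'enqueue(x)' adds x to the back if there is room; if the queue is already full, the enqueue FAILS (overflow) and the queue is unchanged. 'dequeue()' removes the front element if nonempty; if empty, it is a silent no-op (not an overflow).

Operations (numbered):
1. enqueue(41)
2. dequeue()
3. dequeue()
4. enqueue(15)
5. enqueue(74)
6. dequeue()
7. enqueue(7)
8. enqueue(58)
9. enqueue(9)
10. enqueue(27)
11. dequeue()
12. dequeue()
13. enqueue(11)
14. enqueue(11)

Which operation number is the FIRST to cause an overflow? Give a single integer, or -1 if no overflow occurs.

Answer: 9

Derivation:
1. enqueue(41): size=1
2. dequeue(): size=0
3. dequeue(): empty, no-op, size=0
4. enqueue(15): size=1
5. enqueue(74): size=2
6. dequeue(): size=1
7. enqueue(7): size=2
8. enqueue(58): size=3
9. enqueue(9): size=3=cap → OVERFLOW (fail)
10. enqueue(27): size=3=cap → OVERFLOW (fail)
11. dequeue(): size=2
12. dequeue(): size=1
13. enqueue(11): size=2
14. enqueue(11): size=3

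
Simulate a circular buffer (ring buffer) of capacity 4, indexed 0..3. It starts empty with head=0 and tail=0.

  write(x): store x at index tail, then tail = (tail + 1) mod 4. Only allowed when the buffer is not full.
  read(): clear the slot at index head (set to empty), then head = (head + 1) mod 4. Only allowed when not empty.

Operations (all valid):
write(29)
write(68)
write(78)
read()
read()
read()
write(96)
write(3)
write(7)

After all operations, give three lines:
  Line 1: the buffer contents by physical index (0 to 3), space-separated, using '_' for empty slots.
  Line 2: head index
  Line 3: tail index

Answer: 3 7 _ 96
3
2

Derivation:
write(29): buf=[29 _ _ _], head=0, tail=1, size=1
write(68): buf=[29 68 _ _], head=0, tail=2, size=2
write(78): buf=[29 68 78 _], head=0, tail=3, size=3
read(): buf=[_ 68 78 _], head=1, tail=3, size=2
read(): buf=[_ _ 78 _], head=2, tail=3, size=1
read(): buf=[_ _ _ _], head=3, tail=3, size=0
write(96): buf=[_ _ _ 96], head=3, tail=0, size=1
write(3): buf=[3 _ _ 96], head=3, tail=1, size=2
write(7): buf=[3 7 _ 96], head=3, tail=2, size=3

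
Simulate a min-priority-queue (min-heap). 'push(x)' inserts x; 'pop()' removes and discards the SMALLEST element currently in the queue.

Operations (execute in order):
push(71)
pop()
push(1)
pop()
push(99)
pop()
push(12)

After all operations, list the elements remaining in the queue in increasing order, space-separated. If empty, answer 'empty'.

Answer: 12

Derivation:
push(71): heap contents = [71]
pop() → 71: heap contents = []
push(1): heap contents = [1]
pop() → 1: heap contents = []
push(99): heap contents = [99]
pop() → 99: heap contents = []
push(12): heap contents = [12]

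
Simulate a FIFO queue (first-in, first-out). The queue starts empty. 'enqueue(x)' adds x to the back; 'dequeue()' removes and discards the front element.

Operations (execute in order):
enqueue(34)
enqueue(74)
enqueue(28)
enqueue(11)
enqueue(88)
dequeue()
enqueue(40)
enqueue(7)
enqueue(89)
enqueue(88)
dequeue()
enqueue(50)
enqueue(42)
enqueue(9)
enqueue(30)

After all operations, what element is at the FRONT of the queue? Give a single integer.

Answer: 28

Derivation:
enqueue(34): queue = [34]
enqueue(74): queue = [34, 74]
enqueue(28): queue = [34, 74, 28]
enqueue(11): queue = [34, 74, 28, 11]
enqueue(88): queue = [34, 74, 28, 11, 88]
dequeue(): queue = [74, 28, 11, 88]
enqueue(40): queue = [74, 28, 11, 88, 40]
enqueue(7): queue = [74, 28, 11, 88, 40, 7]
enqueue(89): queue = [74, 28, 11, 88, 40, 7, 89]
enqueue(88): queue = [74, 28, 11, 88, 40, 7, 89, 88]
dequeue(): queue = [28, 11, 88, 40, 7, 89, 88]
enqueue(50): queue = [28, 11, 88, 40, 7, 89, 88, 50]
enqueue(42): queue = [28, 11, 88, 40, 7, 89, 88, 50, 42]
enqueue(9): queue = [28, 11, 88, 40, 7, 89, 88, 50, 42, 9]
enqueue(30): queue = [28, 11, 88, 40, 7, 89, 88, 50, 42, 9, 30]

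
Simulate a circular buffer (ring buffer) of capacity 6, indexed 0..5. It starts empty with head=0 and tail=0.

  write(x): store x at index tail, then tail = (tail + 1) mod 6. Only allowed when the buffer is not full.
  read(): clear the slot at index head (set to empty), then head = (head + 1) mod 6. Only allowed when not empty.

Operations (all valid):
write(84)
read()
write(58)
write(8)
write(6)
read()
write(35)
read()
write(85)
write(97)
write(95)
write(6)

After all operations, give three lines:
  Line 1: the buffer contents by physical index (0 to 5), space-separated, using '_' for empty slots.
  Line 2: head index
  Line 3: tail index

Answer: 97 95 6 6 35 85
3
3

Derivation:
write(84): buf=[84 _ _ _ _ _], head=0, tail=1, size=1
read(): buf=[_ _ _ _ _ _], head=1, tail=1, size=0
write(58): buf=[_ 58 _ _ _ _], head=1, tail=2, size=1
write(8): buf=[_ 58 8 _ _ _], head=1, tail=3, size=2
write(6): buf=[_ 58 8 6 _ _], head=1, tail=4, size=3
read(): buf=[_ _ 8 6 _ _], head=2, tail=4, size=2
write(35): buf=[_ _ 8 6 35 _], head=2, tail=5, size=3
read(): buf=[_ _ _ 6 35 _], head=3, tail=5, size=2
write(85): buf=[_ _ _ 6 35 85], head=3, tail=0, size=3
write(97): buf=[97 _ _ 6 35 85], head=3, tail=1, size=4
write(95): buf=[97 95 _ 6 35 85], head=3, tail=2, size=5
write(6): buf=[97 95 6 6 35 85], head=3, tail=3, size=6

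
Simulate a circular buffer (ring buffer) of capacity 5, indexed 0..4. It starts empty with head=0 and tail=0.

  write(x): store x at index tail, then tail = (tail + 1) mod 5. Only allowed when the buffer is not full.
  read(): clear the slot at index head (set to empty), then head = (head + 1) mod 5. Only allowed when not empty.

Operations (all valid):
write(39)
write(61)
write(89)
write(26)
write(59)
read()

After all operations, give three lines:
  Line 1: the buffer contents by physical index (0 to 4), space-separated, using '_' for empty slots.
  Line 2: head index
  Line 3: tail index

Answer: _ 61 89 26 59
1
0

Derivation:
write(39): buf=[39 _ _ _ _], head=0, tail=1, size=1
write(61): buf=[39 61 _ _ _], head=0, tail=2, size=2
write(89): buf=[39 61 89 _ _], head=0, tail=3, size=3
write(26): buf=[39 61 89 26 _], head=0, tail=4, size=4
write(59): buf=[39 61 89 26 59], head=0, tail=0, size=5
read(): buf=[_ 61 89 26 59], head=1, tail=0, size=4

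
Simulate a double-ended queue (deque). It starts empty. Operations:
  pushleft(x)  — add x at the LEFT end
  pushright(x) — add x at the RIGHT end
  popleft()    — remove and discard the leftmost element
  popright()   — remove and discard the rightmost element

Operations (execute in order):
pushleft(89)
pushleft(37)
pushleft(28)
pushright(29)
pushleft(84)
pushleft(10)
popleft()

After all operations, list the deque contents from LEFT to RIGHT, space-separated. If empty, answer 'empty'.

Answer: 84 28 37 89 29

Derivation:
pushleft(89): [89]
pushleft(37): [37, 89]
pushleft(28): [28, 37, 89]
pushright(29): [28, 37, 89, 29]
pushleft(84): [84, 28, 37, 89, 29]
pushleft(10): [10, 84, 28, 37, 89, 29]
popleft(): [84, 28, 37, 89, 29]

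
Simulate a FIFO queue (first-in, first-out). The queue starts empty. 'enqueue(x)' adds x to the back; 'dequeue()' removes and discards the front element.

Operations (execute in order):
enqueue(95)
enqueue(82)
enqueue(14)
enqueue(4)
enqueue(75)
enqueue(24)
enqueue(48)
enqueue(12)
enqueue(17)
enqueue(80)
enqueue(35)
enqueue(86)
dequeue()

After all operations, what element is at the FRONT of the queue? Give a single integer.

Answer: 82

Derivation:
enqueue(95): queue = [95]
enqueue(82): queue = [95, 82]
enqueue(14): queue = [95, 82, 14]
enqueue(4): queue = [95, 82, 14, 4]
enqueue(75): queue = [95, 82, 14, 4, 75]
enqueue(24): queue = [95, 82, 14, 4, 75, 24]
enqueue(48): queue = [95, 82, 14, 4, 75, 24, 48]
enqueue(12): queue = [95, 82, 14, 4, 75, 24, 48, 12]
enqueue(17): queue = [95, 82, 14, 4, 75, 24, 48, 12, 17]
enqueue(80): queue = [95, 82, 14, 4, 75, 24, 48, 12, 17, 80]
enqueue(35): queue = [95, 82, 14, 4, 75, 24, 48, 12, 17, 80, 35]
enqueue(86): queue = [95, 82, 14, 4, 75, 24, 48, 12, 17, 80, 35, 86]
dequeue(): queue = [82, 14, 4, 75, 24, 48, 12, 17, 80, 35, 86]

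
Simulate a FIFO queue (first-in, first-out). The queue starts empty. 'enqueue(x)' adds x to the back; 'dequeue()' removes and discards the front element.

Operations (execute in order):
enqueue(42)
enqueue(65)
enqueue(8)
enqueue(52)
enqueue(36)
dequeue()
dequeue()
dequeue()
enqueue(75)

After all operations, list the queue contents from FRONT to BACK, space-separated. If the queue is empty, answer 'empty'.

Answer: 52 36 75

Derivation:
enqueue(42): [42]
enqueue(65): [42, 65]
enqueue(8): [42, 65, 8]
enqueue(52): [42, 65, 8, 52]
enqueue(36): [42, 65, 8, 52, 36]
dequeue(): [65, 8, 52, 36]
dequeue(): [8, 52, 36]
dequeue(): [52, 36]
enqueue(75): [52, 36, 75]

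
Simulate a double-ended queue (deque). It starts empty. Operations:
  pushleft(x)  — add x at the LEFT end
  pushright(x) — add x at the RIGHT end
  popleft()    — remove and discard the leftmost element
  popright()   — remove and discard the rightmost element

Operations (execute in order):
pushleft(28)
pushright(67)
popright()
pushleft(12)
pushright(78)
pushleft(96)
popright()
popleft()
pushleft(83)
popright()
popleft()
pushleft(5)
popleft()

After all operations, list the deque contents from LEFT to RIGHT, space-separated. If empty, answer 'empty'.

Answer: 12

Derivation:
pushleft(28): [28]
pushright(67): [28, 67]
popright(): [28]
pushleft(12): [12, 28]
pushright(78): [12, 28, 78]
pushleft(96): [96, 12, 28, 78]
popright(): [96, 12, 28]
popleft(): [12, 28]
pushleft(83): [83, 12, 28]
popright(): [83, 12]
popleft(): [12]
pushleft(5): [5, 12]
popleft(): [12]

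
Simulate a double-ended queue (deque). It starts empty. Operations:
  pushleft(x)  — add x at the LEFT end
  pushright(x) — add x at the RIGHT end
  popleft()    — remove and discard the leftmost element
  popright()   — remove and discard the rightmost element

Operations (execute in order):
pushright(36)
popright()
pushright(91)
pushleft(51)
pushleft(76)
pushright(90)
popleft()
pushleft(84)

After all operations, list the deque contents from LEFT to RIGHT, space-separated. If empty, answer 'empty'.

Answer: 84 51 91 90

Derivation:
pushright(36): [36]
popright(): []
pushright(91): [91]
pushleft(51): [51, 91]
pushleft(76): [76, 51, 91]
pushright(90): [76, 51, 91, 90]
popleft(): [51, 91, 90]
pushleft(84): [84, 51, 91, 90]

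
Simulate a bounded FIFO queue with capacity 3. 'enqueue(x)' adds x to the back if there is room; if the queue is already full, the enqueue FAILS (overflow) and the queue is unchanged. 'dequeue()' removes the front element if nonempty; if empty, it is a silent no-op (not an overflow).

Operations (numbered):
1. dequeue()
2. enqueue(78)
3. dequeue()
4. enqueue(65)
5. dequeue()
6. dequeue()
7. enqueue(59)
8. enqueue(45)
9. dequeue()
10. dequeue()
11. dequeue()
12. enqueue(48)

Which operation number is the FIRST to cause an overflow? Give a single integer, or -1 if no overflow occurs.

Answer: -1

Derivation:
1. dequeue(): empty, no-op, size=0
2. enqueue(78): size=1
3. dequeue(): size=0
4. enqueue(65): size=1
5. dequeue(): size=0
6. dequeue(): empty, no-op, size=0
7. enqueue(59): size=1
8. enqueue(45): size=2
9. dequeue(): size=1
10. dequeue(): size=0
11. dequeue(): empty, no-op, size=0
12. enqueue(48): size=1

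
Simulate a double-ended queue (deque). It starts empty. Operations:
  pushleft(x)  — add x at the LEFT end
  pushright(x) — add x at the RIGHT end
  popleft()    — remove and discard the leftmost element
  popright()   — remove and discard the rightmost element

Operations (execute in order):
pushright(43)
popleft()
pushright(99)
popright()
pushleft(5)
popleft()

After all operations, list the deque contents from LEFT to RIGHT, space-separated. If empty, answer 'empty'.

Answer: empty

Derivation:
pushright(43): [43]
popleft(): []
pushright(99): [99]
popright(): []
pushleft(5): [5]
popleft(): []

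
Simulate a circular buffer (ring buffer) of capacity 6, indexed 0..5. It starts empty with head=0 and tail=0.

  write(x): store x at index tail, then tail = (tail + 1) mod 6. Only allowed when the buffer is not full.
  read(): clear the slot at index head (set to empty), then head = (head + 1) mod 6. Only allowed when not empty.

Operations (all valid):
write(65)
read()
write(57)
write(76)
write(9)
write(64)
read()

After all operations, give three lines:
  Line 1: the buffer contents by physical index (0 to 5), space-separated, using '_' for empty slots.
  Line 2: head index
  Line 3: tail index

write(65): buf=[65 _ _ _ _ _], head=0, tail=1, size=1
read(): buf=[_ _ _ _ _ _], head=1, tail=1, size=0
write(57): buf=[_ 57 _ _ _ _], head=1, tail=2, size=1
write(76): buf=[_ 57 76 _ _ _], head=1, tail=3, size=2
write(9): buf=[_ 57 76 9 _ _], head=1, tail=4, size=3
write(64): buf=[_ 57 76 9 64 _], head=1, tail=5, size=4
read(): buf=[_ _ 76 9 64 _], head=2, tail=5, size=3

Answer: _ _ 76 9 64 _
2
5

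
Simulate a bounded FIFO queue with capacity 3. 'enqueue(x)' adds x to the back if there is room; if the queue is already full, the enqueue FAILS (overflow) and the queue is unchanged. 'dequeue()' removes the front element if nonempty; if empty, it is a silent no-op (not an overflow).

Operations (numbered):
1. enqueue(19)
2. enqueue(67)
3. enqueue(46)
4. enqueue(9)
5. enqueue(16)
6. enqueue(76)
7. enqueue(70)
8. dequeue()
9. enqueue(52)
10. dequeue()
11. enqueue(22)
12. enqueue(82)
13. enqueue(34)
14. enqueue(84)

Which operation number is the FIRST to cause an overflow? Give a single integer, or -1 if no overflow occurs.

Answer: 4

Derivation:
1. enqueue(19): size=1
2. enqueue(67): size=2
3. enqueue(46): size=3
4. enqueue(9): size=3=cap → OVERFLOW (fail)
5. enqueue(16): size=3=cap → OVERFLOW (fail)
6. enqueue(76): size=3=cap → OVERFLOW (fail)
7. enqueue(70): size=3=cap → OVERFLOW (fail)
8. dequeue(): size=2
9. enqueue(52): size=3
10. dequeue(): size=2
11. enqueue(22): size=3
12. enqueue(82): size=3=cap → OVERFLOW (fail)
13. enqueue(34): size=3=cap → OVERFLOW (fail)
14. enqueue(84): size=3=cap → OVERFLOW (fail)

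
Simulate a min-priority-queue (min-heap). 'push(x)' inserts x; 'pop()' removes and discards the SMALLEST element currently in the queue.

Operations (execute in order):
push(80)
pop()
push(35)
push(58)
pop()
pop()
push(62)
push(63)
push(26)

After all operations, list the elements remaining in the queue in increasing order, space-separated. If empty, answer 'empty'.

push(80): heap contents = [80]
pop() → 80: heap contents = []
push(35): heap contents = [35]
push(58): heap contents = [35, 58]
pop() → 35: heap contents = [58]
pop() → 58: heap contents = []
push(62): heap contents = [62]
push(63): heap contents = [62, 63]
push(26): heap contents = [26, 62, 63]

Answer: 26 62 63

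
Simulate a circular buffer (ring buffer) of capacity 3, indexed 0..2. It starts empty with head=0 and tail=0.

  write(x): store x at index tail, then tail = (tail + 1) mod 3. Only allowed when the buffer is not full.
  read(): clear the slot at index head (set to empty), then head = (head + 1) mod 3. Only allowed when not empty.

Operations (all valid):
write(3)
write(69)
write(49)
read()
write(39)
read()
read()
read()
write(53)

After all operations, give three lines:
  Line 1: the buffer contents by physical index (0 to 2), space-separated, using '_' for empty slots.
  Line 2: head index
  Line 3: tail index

write(3): buf=[3 _ _], head=0, tail=1, size=1
write(69): buf=[3 69 _], head=0, tail=2, size=2
write(49): buf=[3 69 49], head=0, tail=0, size=3
read(): buf=[_ 69 49], head=1, tail=0, size=2
write(39): buf=[39 69 49], head=1, tail=1, size=3
read(): buf=[39 _ 49], head=2, tail=1, size=2
read(): buf=[39 _ _], head=0, tail=1, size=1
read(): buf=[_ _ _], head=1, tail=1, size=0
write(53): buf=[_ 53 _], head=1, tail=2, size=1

Answer: _ 53 _
1
2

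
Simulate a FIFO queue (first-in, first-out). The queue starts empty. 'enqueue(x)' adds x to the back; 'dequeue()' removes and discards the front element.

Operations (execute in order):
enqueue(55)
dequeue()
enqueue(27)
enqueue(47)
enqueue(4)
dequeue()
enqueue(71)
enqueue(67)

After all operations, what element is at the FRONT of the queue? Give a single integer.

enqueue(55): queue = [55]
dequeue(): queue = []
enqueue(27): queue = [27]
enqueue(47): queue = [27, 47]
enqueue(4): queue = [27, 47, 4]
dequeue(): queue = [47, 4]
enqueue(71): queue = [47, 4, 71]
enqueue(67): queue = [47, 4, 71, 67]

Answer: 47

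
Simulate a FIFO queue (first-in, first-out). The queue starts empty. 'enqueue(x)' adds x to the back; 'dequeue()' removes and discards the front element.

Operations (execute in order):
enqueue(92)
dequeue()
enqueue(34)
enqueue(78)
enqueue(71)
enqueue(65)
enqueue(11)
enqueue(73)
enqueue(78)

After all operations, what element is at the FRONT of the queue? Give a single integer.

enqueue(92): queue = [92]
dequeue(): queue = []
enqueue(34): queue = [34]
enqueue(78): queue = [34, 78]
enqueue(71): queue = [34, 78, 71]
enqueue(65): queue = [34, 78, 71, 65]
enqueue(11): queue = [34, 78, 71, 65, 11]
enqueue(73): queue = [34, 78, 71, 65, 11, 73]
enqueue(78): queue = [34, 78, 71, 65, 11, 73, 78]

Answer: 34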